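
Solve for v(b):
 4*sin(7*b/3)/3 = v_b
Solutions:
 v(b) = C1 - 4*cos(7*b/3)/7


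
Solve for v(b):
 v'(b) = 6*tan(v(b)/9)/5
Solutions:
 v(b) = -9*asin(C1*exp(2*b/15)) + 9*pi
 v(b) = 9*asin(C1*exp(2*b/15))


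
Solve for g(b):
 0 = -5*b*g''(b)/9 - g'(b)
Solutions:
 g(b) = C1 + C2/b^(4/5)


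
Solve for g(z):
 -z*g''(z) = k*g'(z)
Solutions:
 g(z) = C1 + z^(1 - re(k))*(C2*sin(log(z)*Abs(im(k))) + C3*cos(log(z)*im(k)))


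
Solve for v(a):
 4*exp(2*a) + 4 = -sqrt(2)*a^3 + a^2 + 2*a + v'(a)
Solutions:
 v(a) = C1 + sqrt(2)*a^4/4 - a^3/3 - a^2 + 4*a + 2*exp(2*a)


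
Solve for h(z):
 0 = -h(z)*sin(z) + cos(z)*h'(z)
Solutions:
 h(z) = C1/cos(z)


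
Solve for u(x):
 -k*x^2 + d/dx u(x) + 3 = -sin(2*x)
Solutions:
 u(x) = C1 + k*x^3/3 - 3*x + cos(2*x)/2


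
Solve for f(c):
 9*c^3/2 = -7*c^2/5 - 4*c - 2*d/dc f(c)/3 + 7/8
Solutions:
 f(c) = C1 - 27*c^4/16 - 7*c^3/10 - 3*c^2 + 21*c/16


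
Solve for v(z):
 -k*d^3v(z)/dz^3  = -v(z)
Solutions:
 v(z) = C1*exp(z*(1/k)^(1/3)) + C2*exp(z*(-1 + sqrt(3)*I)*(1/k)^(1/3)/2) + C3*exp(-z*(1 + sqrt(3)*I)*(1/k)^(1/3)/2)


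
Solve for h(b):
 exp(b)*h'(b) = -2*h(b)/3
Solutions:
 h(b) = C1*exp(2*exp(-b)/3)


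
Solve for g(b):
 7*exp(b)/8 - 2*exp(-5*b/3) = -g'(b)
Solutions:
 g(b) = C1 - 7*exp(b)/8 - 6*exp(-5*b/3)/5


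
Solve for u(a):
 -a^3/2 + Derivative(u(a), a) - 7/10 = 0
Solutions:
 u(a) = C1 + a^4/8 + 7*a/10


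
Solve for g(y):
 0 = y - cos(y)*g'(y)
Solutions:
 g(y) = C1 + Integral(y/cos(y), y)


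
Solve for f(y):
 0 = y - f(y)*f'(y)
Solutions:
 f(y) = -sqrt(C1 + y^2)
 f(y) = sqrt(C1 + y^2)


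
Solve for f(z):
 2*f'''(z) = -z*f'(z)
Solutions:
 f(z) = C1 + Integral(C2*airyai(-2^(2/3)*z/2) + C3*airybi(-2^(2/3)*z/2), z)


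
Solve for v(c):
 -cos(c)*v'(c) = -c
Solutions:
 v(c) = C1 + Integral(c/cos(c), c)


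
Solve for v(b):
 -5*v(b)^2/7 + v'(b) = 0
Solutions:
 v(b) = -7/(C1 + 5*b)


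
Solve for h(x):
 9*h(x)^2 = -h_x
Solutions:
 h(x) = 1/(C1 + 9*x)


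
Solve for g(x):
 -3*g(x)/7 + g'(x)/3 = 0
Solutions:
 g(x) = C1*exp(9*x/7)


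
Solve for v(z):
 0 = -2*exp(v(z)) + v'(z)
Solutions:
 v(z) = log(-1/(C1 + 2*z))


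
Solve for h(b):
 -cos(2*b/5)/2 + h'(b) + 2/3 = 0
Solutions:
 h(b) = C1 - 2*b/3 + 5*sin(2*b/5)/4


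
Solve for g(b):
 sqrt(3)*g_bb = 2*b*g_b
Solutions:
 g(b) = C1 + C2*erfi(3^(3/4)*b/3)


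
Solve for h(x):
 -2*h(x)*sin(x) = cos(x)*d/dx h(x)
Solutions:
 h(x) = C1*cos(x)^2


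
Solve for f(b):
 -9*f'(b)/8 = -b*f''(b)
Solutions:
 f(b) = C1 + C2*b^(17/8)


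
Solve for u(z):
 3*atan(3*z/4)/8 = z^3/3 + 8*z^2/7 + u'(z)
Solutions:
 u(z) = C1 - z^4/12 - 8*z^3/21 + 3*z*atan(3*z/4)/8 - log(9*z^2 + 16)/4


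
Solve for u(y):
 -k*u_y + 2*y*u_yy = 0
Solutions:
 u(y) = C1 + y^(re(k)/2 + 1)*(C2*sin(log(y)*Abs(im(k))/2) + C3*cos(log(y)*im(k)/2))


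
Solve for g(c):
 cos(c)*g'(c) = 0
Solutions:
 g(c) = C1


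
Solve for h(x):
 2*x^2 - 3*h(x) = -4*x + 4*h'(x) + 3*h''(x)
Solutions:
 h(x) = 2*x^2/3 - 4*x/9 + (C1*sin(sqrt(5)*x/3) + C2*cos(sqrt(5)*x/3))*exp(-2*x/3) - 20/27


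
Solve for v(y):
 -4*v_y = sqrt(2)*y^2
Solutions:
 v(y) = C1 - sqrt(2)*y^3/12


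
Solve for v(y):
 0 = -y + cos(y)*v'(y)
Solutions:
 v(y) = C1 + Integral(y/cos(y), y)


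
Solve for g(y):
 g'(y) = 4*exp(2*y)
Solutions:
 g(y) = C1 + 2*exp(2*y)


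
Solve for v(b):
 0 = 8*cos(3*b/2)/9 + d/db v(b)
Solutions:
 v(b) = C1 - 16*sin(3*b/2)/27


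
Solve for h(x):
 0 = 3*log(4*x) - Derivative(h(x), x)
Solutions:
 h(x) = C1 + 3*x*log(x) - 3*x + x*log(64)


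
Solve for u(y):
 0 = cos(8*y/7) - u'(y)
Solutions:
 u(y) = C1 + 7*sin(8*y/7)/8


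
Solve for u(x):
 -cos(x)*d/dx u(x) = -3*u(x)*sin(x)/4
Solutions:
 u(x) = C1/cos(x)^(3/4)


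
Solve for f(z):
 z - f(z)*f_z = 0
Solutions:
 f(z) = -sqrt(C1 + z^2)
 f(z) = sqrt(C1 + z^2)


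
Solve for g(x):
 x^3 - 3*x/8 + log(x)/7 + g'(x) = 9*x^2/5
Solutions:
 g(x) = C1 - x^4/4 + 3*x^3/5 + 3*x^2/16 - x*log(x)/7 + x/7


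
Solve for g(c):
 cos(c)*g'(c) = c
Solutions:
 g(c) = C1 + Integral(c/cos(c), c)


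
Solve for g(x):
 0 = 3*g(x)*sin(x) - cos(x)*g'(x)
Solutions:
 g(x) = C1/cos(x)^3


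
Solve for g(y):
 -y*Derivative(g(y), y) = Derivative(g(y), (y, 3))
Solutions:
 g(y) = C1 + Integral(C2*airyai(-y) + C3*airybi(-y), y)


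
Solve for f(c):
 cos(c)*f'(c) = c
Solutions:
 f(c) = C1 + Integral(c/cos(c), c)


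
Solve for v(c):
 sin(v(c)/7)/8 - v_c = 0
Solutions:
 -c/8 + 7*log(cos(v(c)/7) - 1)/2 - 7*log(cos(v(c)/7) + 1)/2 = C1


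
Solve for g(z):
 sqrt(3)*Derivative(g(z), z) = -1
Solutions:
 g(z) = C1 - sqrt(3)*z/3


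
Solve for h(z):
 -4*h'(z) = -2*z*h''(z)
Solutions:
 h(z) = C1 + C2*z^3


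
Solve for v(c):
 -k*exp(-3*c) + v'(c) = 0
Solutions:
 v(c) = C1 - k*exp(-3*c)/3


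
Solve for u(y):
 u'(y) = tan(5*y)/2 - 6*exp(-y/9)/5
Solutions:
 u(y) = C1 + log(tan(5*y)^2 + 1)/20 + 54*exp(-y/9)/5


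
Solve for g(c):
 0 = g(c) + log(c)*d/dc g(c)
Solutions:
 g(c) = C1*exp(-li(c))


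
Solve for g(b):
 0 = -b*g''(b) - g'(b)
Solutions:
 g(b) = C1 + C2*log(b)


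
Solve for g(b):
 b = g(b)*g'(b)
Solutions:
 g(b) = -sqrt(C1 + b^2)
 g(b) = sqrt(C1 + b^2)


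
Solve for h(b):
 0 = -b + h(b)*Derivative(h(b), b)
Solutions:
 h(b) = -sqrt(C1 + b^2)
 h(b) = sqrt(C1 + b^2)


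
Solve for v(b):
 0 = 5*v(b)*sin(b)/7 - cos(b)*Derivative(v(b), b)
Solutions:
 v(b) = C1/cos(b)^(5/7)


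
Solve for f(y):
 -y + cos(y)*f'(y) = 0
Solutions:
 f(y) = C1 + Integral(y/cos(y), y)


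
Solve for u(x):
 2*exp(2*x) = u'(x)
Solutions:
 u(x) = C1 + exp(2*x)


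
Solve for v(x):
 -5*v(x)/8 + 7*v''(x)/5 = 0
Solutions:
 v(x) = C1*exp(-5*sqrt(14)*x/28) + C2*exp(5*sqrt(14)*x/28)


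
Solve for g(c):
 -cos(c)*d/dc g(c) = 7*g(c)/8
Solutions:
 g(c) = C1*(sin(c) - 1)^(7/16)/(sin(c) + 1)^(7/16)


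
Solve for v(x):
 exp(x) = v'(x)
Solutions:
 v(x) = C1 + exp(x)


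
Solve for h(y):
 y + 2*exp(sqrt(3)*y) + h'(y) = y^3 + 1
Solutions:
 h(y) = C1 + y^4/4 - y^2/2 + y - 2*sqrt(3)*exp(sqrt(3)*y)/3


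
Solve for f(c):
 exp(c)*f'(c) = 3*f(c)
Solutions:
 f(c) = C1*exp(-3*exp(-c))


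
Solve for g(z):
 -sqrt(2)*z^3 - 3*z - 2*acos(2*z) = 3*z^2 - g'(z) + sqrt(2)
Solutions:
 g(z) = C1 + sqrt(2)*z^4/4 + z^3 + 3*z^2/2 + 2*z*acos(2*z) + sqrt(2)*z - sqrt(1 - 4*z^2)


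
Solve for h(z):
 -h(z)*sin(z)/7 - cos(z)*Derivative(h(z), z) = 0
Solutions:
 h(z) = C1*cos(z)^(1/7)


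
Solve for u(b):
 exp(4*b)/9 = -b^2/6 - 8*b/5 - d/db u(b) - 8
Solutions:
 u(b) = C1 - b^3/18 - 4*b^2/5 - 8*b - exp(4*b)/36


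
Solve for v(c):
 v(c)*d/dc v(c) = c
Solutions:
 v(c) = -sqrt(C1 + c^2)
 v(c) = sqrt(C1 + c^2)


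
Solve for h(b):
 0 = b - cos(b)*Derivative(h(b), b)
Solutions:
 h(b) = C1 + Integral(b/cos(b), b)


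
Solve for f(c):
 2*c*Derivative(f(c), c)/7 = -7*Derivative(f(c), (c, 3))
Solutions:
 f(c) = C1 + Integral(C2*airyai(-14^(1/3)*c/7) + C3*airybi(-14^(1/3)*c/7), c)


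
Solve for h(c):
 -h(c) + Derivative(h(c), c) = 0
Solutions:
 h(c) = C1*exp(c)


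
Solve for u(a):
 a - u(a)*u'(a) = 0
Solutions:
 u(a) = -sqrt(C1 + a^2)
 u(a) = sqrt(C1 + a^2)


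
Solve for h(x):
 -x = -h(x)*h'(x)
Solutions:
 h(x) = -sqrt(C1 + x^2)
 h(x) = sqrt(C1 + x^2)


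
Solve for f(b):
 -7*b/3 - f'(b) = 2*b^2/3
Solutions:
 f(b) = C1 - 2*b^3/9 - 7*b^2/6


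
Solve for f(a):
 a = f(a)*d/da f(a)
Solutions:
 f(a) = -sqrt(C1 + a^2)
 f(a) = sqrt(C1 + a^2)


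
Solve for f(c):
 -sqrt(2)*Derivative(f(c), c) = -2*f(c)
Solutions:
 f(c) = C1*exp(sqrt(2)*c)


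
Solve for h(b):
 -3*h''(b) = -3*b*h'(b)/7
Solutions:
 h(b) = C1 + C2*erfi(sqrt(14)*b/14)


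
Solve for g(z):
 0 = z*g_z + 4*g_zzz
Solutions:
 g(z) = C1 + Integral(C2*airyai(-2^(1/3)*z/2) + C3*airybi(-2^(1/3)*z/2), z)


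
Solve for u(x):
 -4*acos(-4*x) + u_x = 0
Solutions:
 u(x) = C1 + 4*x*acos(-4*x) + sqrt(1 - 16*x^2)


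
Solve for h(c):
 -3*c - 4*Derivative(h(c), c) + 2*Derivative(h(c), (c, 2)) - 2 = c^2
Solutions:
 h(c) = C1 + C2*exp(2*c) - c^3/12 - c^2/2 - c


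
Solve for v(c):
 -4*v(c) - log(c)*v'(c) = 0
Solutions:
 v(c) = C1*exp(-4*li(c))


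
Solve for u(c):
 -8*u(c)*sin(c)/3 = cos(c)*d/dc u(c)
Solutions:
 u(c) = C1*cos(c)^(8/3)


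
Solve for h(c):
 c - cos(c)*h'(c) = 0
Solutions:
 h(c) = C1 + Integral(c/cos(c), c)


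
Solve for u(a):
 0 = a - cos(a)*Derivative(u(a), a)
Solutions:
 u(a) = C1 + Integral(a/cos(a), a)


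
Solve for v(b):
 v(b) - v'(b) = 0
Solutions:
 v(b) = C1*exp(b)


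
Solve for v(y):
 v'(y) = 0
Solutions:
 v(y) = C1


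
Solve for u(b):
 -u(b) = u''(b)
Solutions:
 u(b) = C1*sin(b) + C2*cos(b)


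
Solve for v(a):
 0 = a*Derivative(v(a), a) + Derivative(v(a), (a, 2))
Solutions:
 v(a) = C1 + C2*erf(sqrt(2)*a/2)


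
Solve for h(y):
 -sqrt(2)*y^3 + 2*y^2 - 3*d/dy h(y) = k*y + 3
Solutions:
 h(y) = C1 - k*y^2/6 - sqrt(2)*y^4/12 + 2*y^3/9 - y


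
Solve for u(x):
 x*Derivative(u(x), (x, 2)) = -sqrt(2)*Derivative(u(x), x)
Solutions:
 u(x) = C1 + C2*x^(1 - sqrt(2))


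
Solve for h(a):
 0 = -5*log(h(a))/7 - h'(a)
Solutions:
 li(h(a)) = C1 - 5*a/7


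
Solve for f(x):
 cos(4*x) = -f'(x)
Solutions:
 f(x) = C1 - sin(4*x)/4


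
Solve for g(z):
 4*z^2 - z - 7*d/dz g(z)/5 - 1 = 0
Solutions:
 g(z) = C1 + 20*z^3/21 - 5*z^2/14 - 5*z/7


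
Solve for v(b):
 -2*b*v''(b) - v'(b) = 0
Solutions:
 v(b) = C1 + C2*sqrt(b)


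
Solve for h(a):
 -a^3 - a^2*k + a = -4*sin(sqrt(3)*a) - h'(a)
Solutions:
 h(a) = C1 + a^4/4 + a^3*k/3 - a^2/2 + 4*sqrt(3)*cos(sqrt(3)*a)/3


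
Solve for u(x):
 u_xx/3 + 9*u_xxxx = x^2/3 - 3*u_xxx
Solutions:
 u(x) = C1 + C2*x + x^4/12 - 3*x^3 + 54*x^2 + (C3*sin(sqrt(3)*x/18) + C4*cos(sqrt(3)*x/18))*exp(-x/6)


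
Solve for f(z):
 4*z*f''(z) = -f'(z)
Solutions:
 f(z) = C1 + C2*z^(3/4)


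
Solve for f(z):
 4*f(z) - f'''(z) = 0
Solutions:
 f(z) = C3*exp(2^(2/3)*z) + (C1*sin(2^(2/3)*sqrt(3)*z/2) + C2*cos(2^(2/3)*sqrt(3)*z/2))*exp(-2^(2/3)*z/2)


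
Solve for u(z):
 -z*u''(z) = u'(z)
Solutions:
 u(z) = C1 + C2*log(z)


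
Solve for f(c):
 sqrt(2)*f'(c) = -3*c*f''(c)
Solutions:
 f(c) = C1 + C2*c^(1 - sqrt(2)/3)


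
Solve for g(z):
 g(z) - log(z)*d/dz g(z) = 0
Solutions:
 g(z) = C1*exp(li(z))


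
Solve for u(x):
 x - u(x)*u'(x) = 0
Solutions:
 u(x) = -sqrt(C1 + x^2)
 u(x) = sqrt(C1 + x^2)


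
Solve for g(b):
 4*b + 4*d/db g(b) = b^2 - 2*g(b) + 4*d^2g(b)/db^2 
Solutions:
 g(b) = C1*exp(b*(1 - sqrt(3))/2) + C2*exp(b*(1 + sqrt(3))/2) + b^2/2 - 4*b + 10


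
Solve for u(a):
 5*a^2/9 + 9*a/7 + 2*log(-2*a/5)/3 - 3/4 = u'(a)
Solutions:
 u(a) = C1 + 5*a^3/27 + 9*a^2/14 + 2*a*log(-a)/3 + a*(-17 - 8*log(5) + 8*log(2))/12


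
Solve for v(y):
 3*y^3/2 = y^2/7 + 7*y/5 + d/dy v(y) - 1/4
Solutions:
 v(y) = C1 + 3*y^4/8 - y^3/21 - 7*y^2/10 + y/4


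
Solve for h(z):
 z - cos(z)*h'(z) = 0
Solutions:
 h(z) = C1 + Integral(z/cos(z), z)


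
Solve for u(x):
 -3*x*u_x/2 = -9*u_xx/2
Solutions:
 u(x) = C1 + C2*erfi(sqrt(6)*x/6)


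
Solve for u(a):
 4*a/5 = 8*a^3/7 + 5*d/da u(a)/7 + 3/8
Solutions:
 u(a) = C1 - 2*a^4/5 + 14*a^2/25 - 21*a/40


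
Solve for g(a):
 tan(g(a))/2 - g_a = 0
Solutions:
 g(a) = pi - asin(C1*exp(a/2))
 g(a) = asin(C1*exp(a/2))


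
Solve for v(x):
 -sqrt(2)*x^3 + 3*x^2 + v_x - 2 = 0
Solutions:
 v(x) = C1 + sqrt(2)*x^4/4 - x^3 + 2*x


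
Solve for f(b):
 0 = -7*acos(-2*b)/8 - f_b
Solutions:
 f(b) = C1 - 7*b*acos(-2*b)/8 - 7*sqrt(1 - 4*b^2)/16


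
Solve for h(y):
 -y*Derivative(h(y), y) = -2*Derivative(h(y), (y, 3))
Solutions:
 h(y) = C1 + Integral(C2*airyai(2^(2/3)*y/2) + C3*airybi(2^(2/3)*y/2), y)


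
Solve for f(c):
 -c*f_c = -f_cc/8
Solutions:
 f(c) = C1 + C2*erfi(2*c)


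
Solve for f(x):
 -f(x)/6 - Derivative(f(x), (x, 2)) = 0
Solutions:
 f(x) = C1*sin(sqrt(6)*x/6) + C2*cos(sqrt(6)*x/6)


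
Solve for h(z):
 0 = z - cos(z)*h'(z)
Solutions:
 h(z) = C1 + Integral(z/cos(z), z)


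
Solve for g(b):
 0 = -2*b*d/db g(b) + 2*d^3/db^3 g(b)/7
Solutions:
 g(b) = C1 + Integral(C2*airyai(7^(1/3)*b) + C3*airybi(7^(1/3)*b), b)


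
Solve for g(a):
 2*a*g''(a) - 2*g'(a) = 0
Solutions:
 g(a) = C1 + C2*a^2


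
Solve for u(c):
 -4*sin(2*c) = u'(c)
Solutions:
 u(c) = C1 + 2*cos(2*c)


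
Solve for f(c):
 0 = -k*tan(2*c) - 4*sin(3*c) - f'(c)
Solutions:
 f(c) = C1 + k*log(cos(2*c))/2 + 4*cos(3*c)/3


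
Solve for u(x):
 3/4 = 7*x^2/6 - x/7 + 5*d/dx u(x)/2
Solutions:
 u(x) = C1 - 7*x^3/45 + x^2/35 + 3*x/10


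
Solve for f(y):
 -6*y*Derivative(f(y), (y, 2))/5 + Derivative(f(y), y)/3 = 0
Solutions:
 f(y) = C1 + C2*y^(23/18)


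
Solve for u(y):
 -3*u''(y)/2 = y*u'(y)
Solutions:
 u(y) = C1 + C2*erf(sqrt(3)*y/3)


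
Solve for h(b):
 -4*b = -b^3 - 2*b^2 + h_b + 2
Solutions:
 h(b) = C1 + b^4/4 + 2*b^3/3 - 2*b^2 - 2*b


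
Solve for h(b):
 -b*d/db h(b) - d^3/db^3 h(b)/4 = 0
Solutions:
 h(b) = C1 + Integral(C2*airyai(-2^(2/3)*b) + C3*airybi(-2^(2/3)*b), b)


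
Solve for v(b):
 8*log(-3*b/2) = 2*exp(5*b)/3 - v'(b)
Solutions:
 v(b) = C1 - 8*b*log(-b) + 8*b*(-log(3) + log(2) + 1) + 2*exp(5*b)/15


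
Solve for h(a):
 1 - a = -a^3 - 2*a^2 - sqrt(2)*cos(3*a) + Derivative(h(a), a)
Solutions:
 h(a) = C1 + a^4/4 + 2*a^3/3 - a^2/2 + a + sqrt(2)*sin(3*a)/3


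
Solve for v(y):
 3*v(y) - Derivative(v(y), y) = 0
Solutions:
 v(y) = C1*exp(3*y)


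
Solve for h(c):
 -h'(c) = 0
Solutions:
 h(c) = C1


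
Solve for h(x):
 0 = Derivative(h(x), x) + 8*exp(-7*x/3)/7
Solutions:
 h(x) = C1 + 24*exp(-7*x/3)/49


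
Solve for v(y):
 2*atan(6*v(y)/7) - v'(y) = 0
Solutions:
 Integral(1/atan(6*_y/7), (_y, v(y))) = C1 + 2*y


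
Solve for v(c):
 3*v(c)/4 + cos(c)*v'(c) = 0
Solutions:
 v(c) = C1*(sin(c) - 1)^(3/8)/(sin(c) + 1)^(3/8)


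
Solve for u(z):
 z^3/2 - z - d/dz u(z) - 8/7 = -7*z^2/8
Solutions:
 u(z) = C1 + z^4/8 + 7*z^3/24 - z^2/2 - 8*z/7


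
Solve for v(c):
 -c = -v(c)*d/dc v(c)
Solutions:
 v(c) = -sqrt(C1 + c^2)
 v(c) = sqrt(C1 + c^2)


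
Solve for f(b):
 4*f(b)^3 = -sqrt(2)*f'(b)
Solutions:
 f(b) = -sqrt(2)*sqrt(-1/(C1 - 2*sqrt(2)*b))/2
 f(b) = sqrt(2)*sqrt(-1/(C1 - 2*sqrt(2)*b))/2


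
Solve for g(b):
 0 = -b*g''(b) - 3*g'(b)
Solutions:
 g(b) = C1 + C2/b^2


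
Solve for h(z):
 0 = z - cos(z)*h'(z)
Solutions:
 h(z) = C1 + Integral(z/cos(z), z)


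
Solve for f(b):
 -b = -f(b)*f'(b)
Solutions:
 f(b) = -sqrt(C1 + b^2)
 f(b) = sqrt(C1 + b^2)


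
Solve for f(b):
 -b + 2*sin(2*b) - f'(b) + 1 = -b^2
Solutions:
 f(b) = C1 + b^3/3 - b^2/2 + b - cos(2*b)


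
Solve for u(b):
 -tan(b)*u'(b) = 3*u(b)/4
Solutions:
 u(b) = C1/sin(b)^(3/4)


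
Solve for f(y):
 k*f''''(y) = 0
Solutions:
 f(y) = C1 + C2*y + C3*y^2 + C4*y^3


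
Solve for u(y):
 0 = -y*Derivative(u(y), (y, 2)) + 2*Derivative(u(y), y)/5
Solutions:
 u(y) = C1 + C2*y^(7/5)


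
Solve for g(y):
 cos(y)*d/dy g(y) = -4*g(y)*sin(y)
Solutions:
 g(y) = C1*cos(y)^4


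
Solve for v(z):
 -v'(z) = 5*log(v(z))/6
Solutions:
 li(v(z)) = C1 - 5*z/6


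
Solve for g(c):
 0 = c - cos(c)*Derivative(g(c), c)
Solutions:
 g(c) = C1 + Integral(c/cos(c), c)


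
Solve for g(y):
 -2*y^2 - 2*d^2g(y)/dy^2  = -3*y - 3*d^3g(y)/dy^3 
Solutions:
 g(y) = C1 + C2*y + C3*exp(2*y/3) - y^4/12 - y^3/4 - 9*y^2/8


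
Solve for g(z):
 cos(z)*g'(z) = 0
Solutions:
 g(z) = C1


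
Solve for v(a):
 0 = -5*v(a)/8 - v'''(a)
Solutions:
 v(a) = C3*exp(-5^(1/3)*a/2) + (C1*sin(sqrt(3)*5^(1/3)*a/4) + C2*cos(sqrt(3)*5^(1/3)*a/4))*exp(5^(1/3)*a/4)


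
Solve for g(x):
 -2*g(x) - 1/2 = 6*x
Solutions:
 g(x) = -3*x - 1/4


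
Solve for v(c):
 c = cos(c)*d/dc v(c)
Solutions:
 v(c) = C1 + Integral(c/cos(c), c)


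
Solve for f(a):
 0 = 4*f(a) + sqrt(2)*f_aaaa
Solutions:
 f(a) = (C1*sin(2^(7/8)*a/2) + C2*cos(2^(7/8)*a/2))*exp(-2^(7/8)*a/2) + (C3*sin(2^(7/8)*a/2) + C4*cos(2^(7/8)*a/2))*exp(2^(7/8)*a/2)


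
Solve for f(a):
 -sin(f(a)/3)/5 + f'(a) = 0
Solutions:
 -a/5 + 3*log(cos(f(a)/3) - 1)/2 - 3*log(cos(f(a)/3) + 1)/2 = C1


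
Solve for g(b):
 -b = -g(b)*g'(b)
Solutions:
 g(b) = -sqrt(C1 + b^2)
 g(b) = sqrt(C1 + b^2)


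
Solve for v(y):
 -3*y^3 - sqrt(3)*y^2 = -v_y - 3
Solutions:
 v(y) = C1 + 3*y^4/4 + sqrt(3)*y^3/3 - 3*y


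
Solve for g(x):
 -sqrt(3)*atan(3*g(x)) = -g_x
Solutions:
 Integral(1/atan(3*_y), (_y, g(x))) = C1 + sqrt(3)*x


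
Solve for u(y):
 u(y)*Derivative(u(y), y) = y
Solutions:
 u(y) = -sqrt(C1 + y^2)
 u(y) = sqrt(C1 + y^2)


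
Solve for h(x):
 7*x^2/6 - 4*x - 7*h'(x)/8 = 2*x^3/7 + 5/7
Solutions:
 h(x) = C1 - 4*x^4/49 + 4*x^3/9 - 16*x^2/7 - 40*x/49


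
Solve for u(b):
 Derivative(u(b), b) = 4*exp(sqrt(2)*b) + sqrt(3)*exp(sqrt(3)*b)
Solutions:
 u(b) = C1 + 2*sqrt(2)*exp(sqrt(2)*b) + exp(sqrt(3)*b)


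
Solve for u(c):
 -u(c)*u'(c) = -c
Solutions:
 u(c) = -sqrt(C1 + c^2)
 u(c) = sqrt(C1 + c^2)


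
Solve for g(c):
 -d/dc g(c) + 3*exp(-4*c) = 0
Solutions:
 g(c) = C1 - 3*exp(-4*c)/4


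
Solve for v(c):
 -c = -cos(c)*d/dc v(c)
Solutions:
 v(c) = C1 + Integral(c/cos(c), c)


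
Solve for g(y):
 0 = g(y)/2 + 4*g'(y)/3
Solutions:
 g(y) = C1*exp(-3*y/8)


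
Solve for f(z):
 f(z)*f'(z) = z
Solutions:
 f(z) = -sqrt(C1 + z^2)
 f(z) = sqrt(C1 + z^2)


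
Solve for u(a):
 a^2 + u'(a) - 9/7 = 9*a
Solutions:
 u(a) = C1 - a^3/3 + 9*a^2/2 + 9*a/7


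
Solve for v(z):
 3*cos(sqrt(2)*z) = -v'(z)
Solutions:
 v(z) = C1 - 3*sqrt(2)*sin(sqrt(2)*z)/2


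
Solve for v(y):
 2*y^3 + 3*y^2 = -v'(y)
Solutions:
 v(y) = C1 - y^4/2 - y^3


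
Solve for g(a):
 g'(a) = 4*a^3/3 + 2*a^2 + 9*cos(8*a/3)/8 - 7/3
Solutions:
 g(a) = C1 + a^4/3 + 2*a^3/3 - 7*a/3 + 27*sin(8*a/3)/64


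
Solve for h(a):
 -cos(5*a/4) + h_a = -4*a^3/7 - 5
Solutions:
 h(a) = C1 - a^4/7 - 5*a + 4*sin(5*a/4)/5


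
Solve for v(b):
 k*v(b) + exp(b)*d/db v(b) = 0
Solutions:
 v(b) = C1*exp(k*exp(-b))


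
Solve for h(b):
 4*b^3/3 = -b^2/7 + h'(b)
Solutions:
 h(b) = C1 + b^4/3 + b^3/21


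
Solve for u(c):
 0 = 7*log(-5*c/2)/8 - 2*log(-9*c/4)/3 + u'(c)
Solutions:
 u(c) = C1 - 5*c*log(-c)/24 + c*(-21*log(5) - 11*log(2) + 5 + 32*log(3))/24


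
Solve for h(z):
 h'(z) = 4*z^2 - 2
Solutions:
 h(z) = C1 + 4*z^3/3 - 2*z


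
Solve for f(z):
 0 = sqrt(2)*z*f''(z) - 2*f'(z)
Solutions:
 f(z) = C1 + C2*z^(1 + sqrt(2))


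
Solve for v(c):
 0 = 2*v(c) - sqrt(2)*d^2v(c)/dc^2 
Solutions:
 v(c) = C1*exp(-2^(1/4)*c) + C2*exp(2^(1/4)*c)


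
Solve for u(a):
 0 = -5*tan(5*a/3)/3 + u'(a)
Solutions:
 u(a) = C1 - log(cos(5*a/3))


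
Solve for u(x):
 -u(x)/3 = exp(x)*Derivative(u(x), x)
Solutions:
 u(x) = C1*exp(exp(-x)/3)


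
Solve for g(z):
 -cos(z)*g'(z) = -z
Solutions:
 g(z) = C1 + Integral(z/cos(z), z)


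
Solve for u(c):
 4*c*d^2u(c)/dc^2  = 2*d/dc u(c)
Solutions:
 u(c) = C1 + C2*c^(3/2)


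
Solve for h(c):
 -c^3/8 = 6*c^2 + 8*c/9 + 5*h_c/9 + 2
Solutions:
 h(c) = C1 - 9*c^4/160 - 18*c^3/5 - 4*c^2/5 - 18*c/5


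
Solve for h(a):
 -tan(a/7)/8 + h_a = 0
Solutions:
 h(a) = C1 - 7*log(cos(a/7))/8


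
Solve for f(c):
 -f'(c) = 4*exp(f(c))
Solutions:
 f(c) = log(1/(C1 + 4*c))


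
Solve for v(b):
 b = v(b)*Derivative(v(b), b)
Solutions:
 v(b) = -sqrt(C1 + b^2)
 v(b) = sqrt(C1 + b^2)


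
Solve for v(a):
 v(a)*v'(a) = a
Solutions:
 v(a) = -sqrt(C1 + a^2)
 v(a) = sqrt(C1 + a^2)


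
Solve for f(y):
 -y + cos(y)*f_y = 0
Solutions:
 f(y) = C1 + Integral(y/cos(y), y)


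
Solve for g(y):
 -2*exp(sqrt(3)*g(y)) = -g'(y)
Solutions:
 g(y) = sqrt(3)*(2*log(-1/(C1 + 2*y)) - log(3))/6


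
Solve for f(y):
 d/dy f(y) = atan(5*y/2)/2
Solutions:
 f(y) = C1 + y*atan(5*y/2)/2 - log(25*y^2 + 4)/10


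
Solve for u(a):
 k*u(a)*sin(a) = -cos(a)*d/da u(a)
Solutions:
 u(a) = C1*exp(k*log(cos(a)))


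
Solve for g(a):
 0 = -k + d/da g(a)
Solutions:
 g(a) = C1 + a*k


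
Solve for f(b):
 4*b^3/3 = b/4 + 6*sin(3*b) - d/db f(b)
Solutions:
 f(b) = C1 - b^4/3 + b^2/8 - 2*cos(3*b)


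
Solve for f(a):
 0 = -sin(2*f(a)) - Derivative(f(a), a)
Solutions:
 f(a) = pi - acos((-C1 - exp(4*a))/(C1 - exp(4*a)))/2
 f(a) = acos((-C1 - exp(4*a))/(C1 - exp(4*a)))/2


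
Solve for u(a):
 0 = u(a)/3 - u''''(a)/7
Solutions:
 u(a) = C1*exp(-3^(3/4)*7^(1/4)*a/3) + C2*exp(3^(3/4)*7^(1/4)*a/3) + C3*sin(3^(3/4)*7^(1/4)*a/3) + C4*cos(3^(3/4)*7^(1/4)*a/3)


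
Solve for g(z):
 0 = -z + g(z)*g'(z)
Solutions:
 g(z) = -sqrt(C1 + z^2)
 g(z) = sqrt(C1 + z^2)


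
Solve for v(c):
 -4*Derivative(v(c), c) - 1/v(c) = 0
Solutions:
 v(c) = -sqrt(C1 - 2*c)/2
 v(c) = sqrt(C1 - 2*c)/2


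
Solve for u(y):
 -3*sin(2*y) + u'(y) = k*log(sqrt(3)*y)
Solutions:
 u(y) = C1 + k*y*(log(y) - 1) + k*y*log(3)/2 - 3*cos(2*y)/2


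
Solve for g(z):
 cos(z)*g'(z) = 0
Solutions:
 g(z) = C1


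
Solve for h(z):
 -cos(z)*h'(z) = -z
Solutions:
 h(z) = C1 + Integral(z/cos(z), z)


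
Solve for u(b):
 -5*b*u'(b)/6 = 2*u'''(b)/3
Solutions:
 u(b) = C1 + Integral(C2*airyai(-10^(1/3)*b/2) + C3*airybi(-10^(1/3)*b/2), b)


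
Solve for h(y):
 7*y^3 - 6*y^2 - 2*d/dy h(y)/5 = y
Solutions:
 h(y) = C1 + 35*y^4/8 - 5*y^3 - 5*y^2/4


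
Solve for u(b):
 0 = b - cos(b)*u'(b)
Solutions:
 u(b) = C1 + Integral(b/cos(b), b)


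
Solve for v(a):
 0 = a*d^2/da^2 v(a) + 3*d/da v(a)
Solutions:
 v(a) = C1 + C2/a^2


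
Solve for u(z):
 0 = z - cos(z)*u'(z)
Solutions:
 u(z) = C1 + Integral(z/cos(z), z)


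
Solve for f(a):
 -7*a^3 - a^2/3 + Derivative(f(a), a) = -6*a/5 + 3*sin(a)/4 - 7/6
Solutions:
 f(a) = C1 + 7*a^4/4 + a^3/9 - 3*a^2/5 - 7*a/6 - 3*cos(a)/4


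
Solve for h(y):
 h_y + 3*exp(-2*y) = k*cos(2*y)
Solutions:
 h(y) = C1 + k*sin(2*y)/2 + 3*exp(-2*y)/2


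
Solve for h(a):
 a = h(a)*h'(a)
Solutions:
 h(a) = -sqrt(C1 + a^2)
 h(a) = sqrt(C1 + a^2)


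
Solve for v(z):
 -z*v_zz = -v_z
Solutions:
 v(z) = C1 + C2*z^2


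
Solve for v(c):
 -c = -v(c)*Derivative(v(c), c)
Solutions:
 v(c) = -sqrt(C1 + c^2)
 v(c) = sqrt(C1 + c^2)


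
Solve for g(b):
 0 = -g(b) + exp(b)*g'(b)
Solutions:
 g(b) = C1*exp(-exp(-b))


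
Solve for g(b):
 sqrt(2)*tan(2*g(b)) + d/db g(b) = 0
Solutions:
 g(b) = -asin(C1*exp(-2*sqrt(2)*b))/2 + pi/2
 g(b) = asin(C1*exp(-2*sqrt(2)*b))/2


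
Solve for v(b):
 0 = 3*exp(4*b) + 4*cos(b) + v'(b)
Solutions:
 v(b) = C1 - 3*exp(4*b)/4 - 4*sin(b)


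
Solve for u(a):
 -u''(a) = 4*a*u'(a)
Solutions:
 u(a) = C1 + C2*erf(sqrt(2)*a)


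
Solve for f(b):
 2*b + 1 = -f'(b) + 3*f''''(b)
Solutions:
 f(b) = C1 + C4*exp(3^(2/3)*b/3) - b^2 - b + (C2*sin(3^(1/6)*b/2) + C3*cos(3^(1/6)*b/2))*exp(-3^(2/3)*b/6)


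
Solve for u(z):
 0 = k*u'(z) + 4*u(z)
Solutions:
 u(z) = C1*exp(-4*z/k)


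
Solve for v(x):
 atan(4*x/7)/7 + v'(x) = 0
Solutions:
 v(x) = C1 - x*atan(4*x/7)/7 + log(16*x^2 + 49)/8


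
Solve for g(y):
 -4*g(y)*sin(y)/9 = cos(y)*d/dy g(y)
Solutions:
 g(y) = C1*cos(y)^(4/9)


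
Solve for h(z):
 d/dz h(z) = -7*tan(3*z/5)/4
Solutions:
 h(z) = C1 + 35*log(cos(3*z/5))/12


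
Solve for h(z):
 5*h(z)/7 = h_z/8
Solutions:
 h(z) = C1*exp(40*z/7)


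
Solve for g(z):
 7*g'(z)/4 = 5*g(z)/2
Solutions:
 g(z) = C1*exp(10*z/7)


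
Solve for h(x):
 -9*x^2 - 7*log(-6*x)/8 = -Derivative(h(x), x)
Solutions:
 h(x) = C1 + 3*x^3 + 7*x*log(-x)/8 + 7*x*(-1 + log(6))/8


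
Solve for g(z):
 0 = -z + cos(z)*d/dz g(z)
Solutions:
 g(z) = C1 + Integral(z/cos(z), z)


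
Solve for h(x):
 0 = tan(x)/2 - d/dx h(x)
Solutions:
 h(x) = C1 - log(cos(x))/2


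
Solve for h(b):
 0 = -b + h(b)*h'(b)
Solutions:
 h(b) = -sqrt(C1 + b^2)
 h(b) = sqrt(C1 + b^2)


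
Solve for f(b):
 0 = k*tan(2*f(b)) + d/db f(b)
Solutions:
 f(b) = -asin(C1*exp(-2*b*k))/2 + pi/2
 f(b) = asin(C1*exp(-2*b*k))/2


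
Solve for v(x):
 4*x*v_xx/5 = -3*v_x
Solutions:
 v(x) = C1 + C2/x^(11/4)


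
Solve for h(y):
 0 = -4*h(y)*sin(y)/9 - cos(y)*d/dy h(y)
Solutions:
 h(y) = C1*cos(y)^(4/9)


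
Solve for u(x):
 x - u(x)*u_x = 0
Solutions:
 u(x) = -sqrt(C1 + x^2)
 u(x) = sqrt(C1 + x^2)


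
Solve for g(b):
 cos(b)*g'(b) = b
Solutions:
 g(b) = C1 + Integral(b/cos(b), b)


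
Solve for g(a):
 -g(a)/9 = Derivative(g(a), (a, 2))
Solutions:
 g(a) = C1*sin(a/3) + C2*cos(a/3)


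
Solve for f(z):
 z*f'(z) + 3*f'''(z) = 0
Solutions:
 f(z) = C1 + Integral(C2*airyai(-3^(2/3)*z/3) + C3*airybi(-3^(2/3)*z/3), z)


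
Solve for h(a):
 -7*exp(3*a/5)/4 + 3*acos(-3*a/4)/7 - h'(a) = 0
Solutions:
 h(a) = C1 + 3*a*acos(-3*a/4)/7 + sqrt(16 - 9*a^2)/7 - 35*exp(3*a/5)/12


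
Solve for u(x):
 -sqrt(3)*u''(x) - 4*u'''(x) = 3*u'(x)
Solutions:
 u(x) = C1 + (C2*sin(3*sqrt(5)*x/8) + C3*cos(3*sqrt(5)*x/8))*exp(-sqrt(3)*x/8)


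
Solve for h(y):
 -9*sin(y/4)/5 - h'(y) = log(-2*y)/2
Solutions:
 h(y) = C1 - y*log(-y)/2 - y*log(2)/2 + y/2 + 36*cos(y/4)/5


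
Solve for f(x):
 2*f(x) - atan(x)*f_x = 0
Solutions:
 f(x) = C1*exp(2*Integral(1/atan(x), x))


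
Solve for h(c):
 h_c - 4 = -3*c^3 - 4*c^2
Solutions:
 h(c) = C1 - 3*c^4/4 - 4*c^3/3 + 4*c


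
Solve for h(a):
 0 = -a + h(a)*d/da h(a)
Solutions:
 h(a) = -sqrt(C1 + a^2)
 h(a) = sqrt(C1 + a^2)


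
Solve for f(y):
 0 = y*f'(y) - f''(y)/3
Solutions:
 f(y) = C1 + C2*erfi(sqrt(6)*y/2)


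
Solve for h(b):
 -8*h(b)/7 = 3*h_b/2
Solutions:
 h(b) = C1*exp(-16*b/21)


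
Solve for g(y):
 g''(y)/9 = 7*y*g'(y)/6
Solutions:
 g(y) = C1 + C2*erfi(sqrt(21)*y/2)


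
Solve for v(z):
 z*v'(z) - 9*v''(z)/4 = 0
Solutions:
 v(z) = C1 + C2*erfi(sqrt(2)*z/3)


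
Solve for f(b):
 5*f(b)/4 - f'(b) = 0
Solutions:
 f(b) = C1*exp(5*b/4)


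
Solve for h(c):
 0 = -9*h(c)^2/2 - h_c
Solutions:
 h(c) = 2/(C1 + 9*c)


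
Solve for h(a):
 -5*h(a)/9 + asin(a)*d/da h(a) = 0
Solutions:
 h(a) = C1*exp(5*Integral(1/asin(a), a)/9)


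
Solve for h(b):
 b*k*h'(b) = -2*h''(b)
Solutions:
 h(b) = Piecewise((-sqrt(pi)*C1*erf(b*sqrt(k)/2)/sqrt(k) - C2, (k > 0) | (k < 0)), (-C1*b - C2, True))


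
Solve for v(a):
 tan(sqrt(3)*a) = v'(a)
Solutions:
 v(a) = C1 - sqrt(3)*log(cos(sqrt(3)*a))/3


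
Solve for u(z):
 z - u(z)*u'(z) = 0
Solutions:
 u(z) = -sqrt(C1 + z^2)
 u(z) = sqrt(C1 + z^2)


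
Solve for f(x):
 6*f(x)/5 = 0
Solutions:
 f(x) = 0


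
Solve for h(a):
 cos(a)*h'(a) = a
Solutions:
 h(a) = C1 + Integral(a/cos(a), a)


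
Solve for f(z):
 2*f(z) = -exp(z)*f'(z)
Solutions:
 f(z) = C1*exp(2*exp(-z))


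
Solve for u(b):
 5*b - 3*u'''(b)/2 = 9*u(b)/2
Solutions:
 u(b) = C3*exp(-3^(1/3)*b) + 10*b/9 + (C1*sin(3^(5/6)*b/2) + C2*cos(3^(5/6)*b/2))*exp(3^(1/3)*b/2)


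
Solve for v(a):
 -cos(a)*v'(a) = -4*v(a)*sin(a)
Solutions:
 v(a) = C1/cos(a)^4


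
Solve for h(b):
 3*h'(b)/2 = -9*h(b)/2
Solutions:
 h(b) = C1*exp(-3*b)


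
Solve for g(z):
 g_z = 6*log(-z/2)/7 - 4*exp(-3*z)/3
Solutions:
 g(z) = C1 + 6*z*log(-z)/7 + 6*z*(-1 - log(2))/7 + 4*exp(-3*z)/9


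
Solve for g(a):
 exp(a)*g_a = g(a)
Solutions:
 g(a) = C1*exp(-exp(-a))


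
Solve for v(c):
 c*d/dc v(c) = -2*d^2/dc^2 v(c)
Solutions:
 v(c) = C1 + C2*erf(c/2)


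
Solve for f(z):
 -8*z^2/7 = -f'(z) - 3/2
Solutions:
 f(z) = C1 + 8*z^3/21 - 3*z/2


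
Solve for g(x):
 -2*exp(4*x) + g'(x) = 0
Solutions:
 g(x) = C1 + exp(4*x)/2


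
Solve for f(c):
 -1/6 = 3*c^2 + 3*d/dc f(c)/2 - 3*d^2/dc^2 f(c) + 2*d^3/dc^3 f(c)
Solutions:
 f(c) = C1 - 2*c^3/3 - 4*c^2 - 97*c/9 + (C2*sin(sqrt(3)*c/4) + C3*cos(sqrt(3)*c/4))*exp(3*c/4)


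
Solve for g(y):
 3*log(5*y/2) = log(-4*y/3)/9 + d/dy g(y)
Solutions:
 g(y) = C1 + 26*y*log(y)/9 + y*(-26/9 - 29*log(2)/9 + log(3)/9 + 3*log(5) - I*pi/9)


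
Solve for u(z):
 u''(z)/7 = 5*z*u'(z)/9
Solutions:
 u(z) = C1 + C2*erfi(sqrt(70)*z/6)


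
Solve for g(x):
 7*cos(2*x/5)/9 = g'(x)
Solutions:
 g(x) = C1 + 35*sin(2*x/5)/18


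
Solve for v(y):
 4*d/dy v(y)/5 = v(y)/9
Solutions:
 v(y) = C1*exp(5*y/36)


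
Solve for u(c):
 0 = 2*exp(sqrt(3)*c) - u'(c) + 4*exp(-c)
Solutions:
 u(c) = C1 + 2*sqrt(3)*exp(sqrt(3)*c)/3 - 4*exp(-c)


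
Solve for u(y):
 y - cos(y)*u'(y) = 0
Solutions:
 u(y) = C1 + Integral(y/cos(y), y)


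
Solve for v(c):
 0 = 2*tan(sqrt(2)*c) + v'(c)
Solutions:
 v(c) = C1 + sqrt(2)*log(cos(sqrt(2)*c))


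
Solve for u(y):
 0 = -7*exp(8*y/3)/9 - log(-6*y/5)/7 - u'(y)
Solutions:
 u(y) = C1 - y*log(-y)/7 + y*(-log(6) + 1 + log(5))/7 - 7*exp(8*y/3)/24


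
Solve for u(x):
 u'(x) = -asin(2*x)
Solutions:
 u(x) = C1 - x*asin(2*x) - sqrt(1 - 4*x^2)/2


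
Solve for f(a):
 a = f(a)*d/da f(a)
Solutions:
 f(a) = -sqrt(C1 + a^2)
 f(a) = sqrt(C1 + a^2)


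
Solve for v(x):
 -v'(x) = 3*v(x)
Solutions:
 v(x) = C1*exp(-3*x)


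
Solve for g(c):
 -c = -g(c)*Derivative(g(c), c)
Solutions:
 g(c) = -sqrt(C1 + c^2)
 g(c) = sqrt(C1 + c^2)


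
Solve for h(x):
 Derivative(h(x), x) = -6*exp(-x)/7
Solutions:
 h(x) = C1 + 6*exp(-x)/7


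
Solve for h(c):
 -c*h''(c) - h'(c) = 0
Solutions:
 h(c) = C1 + C2*log(c)


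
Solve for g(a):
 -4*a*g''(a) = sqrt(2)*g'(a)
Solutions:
 g(a) = C1 + C2*a^(1 - sqrt(2)/4)


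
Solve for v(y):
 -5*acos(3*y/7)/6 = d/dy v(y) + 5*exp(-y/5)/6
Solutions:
 v(y) = C1 - 5*y*acos(3*y/7)/6 + 5*sqrt(49 - 9*y^2)/18 + 25*exp(-y/5)/6


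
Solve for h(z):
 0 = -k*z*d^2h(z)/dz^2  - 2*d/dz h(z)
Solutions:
 h(z) = C1 + z^(((re(k) - 2)*re(k) + im(k)^2)/(re(k)^2 + im(k)^2))*(C2*sin(2*log(z)*Abs(im(k))/(re(k)^2 + im(k)^2)) + C3*cos(2*log(z)*im(k)/(re(k)^2 + im(k)^2)))


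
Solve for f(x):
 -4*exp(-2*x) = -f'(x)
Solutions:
 f(x) = C1 - 2*exp(-2*x)


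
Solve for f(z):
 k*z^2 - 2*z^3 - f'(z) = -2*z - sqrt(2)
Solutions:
 f(z) = C1 + k*z^3/3 - z^4/2 + z^2 + sqrt(2)*z


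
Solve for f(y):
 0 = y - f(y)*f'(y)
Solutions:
 f(y) = -sqrt(C1 + y^2)
 f(y) = sqrt(C1 + y^2)


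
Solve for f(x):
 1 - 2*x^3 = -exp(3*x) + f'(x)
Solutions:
 f(x) = C1 - x^4/2 + x + exp(3*x)/3


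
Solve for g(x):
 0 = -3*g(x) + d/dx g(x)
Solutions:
 g(x) = C1*exp(3*x)


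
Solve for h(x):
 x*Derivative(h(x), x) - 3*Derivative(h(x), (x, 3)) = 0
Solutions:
 h(x) = C1 + Integral(C2*airyai(3^(2/3)*x/3) + C3*airybi(3^(2/3)*x/3), x)


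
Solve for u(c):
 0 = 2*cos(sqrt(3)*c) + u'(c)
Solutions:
 u(c) = C1 - 2*sqrt(3)*sin(sqrt(3)*c)/3


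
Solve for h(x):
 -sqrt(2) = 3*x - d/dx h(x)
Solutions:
 h(x) = C1 + 3*x^2/2 + sqrt(2)*x


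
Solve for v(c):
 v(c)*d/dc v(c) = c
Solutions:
 v(c) = -sqrt(C1 + c^2)
 v(c) = sqrt(C1 + c^2)


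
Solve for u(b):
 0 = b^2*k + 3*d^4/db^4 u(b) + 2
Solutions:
 u(b) = C1 + C2*b + C3*b^2 + C4*b^3 - b^6*k/1080 - b^4/36


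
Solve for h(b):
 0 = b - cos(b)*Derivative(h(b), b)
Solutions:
 h(b) = C1 + Integral(b/cos(b), b)


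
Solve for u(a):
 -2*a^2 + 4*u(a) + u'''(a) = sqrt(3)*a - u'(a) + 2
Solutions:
 u(a) = C1*exp(-3^(1/3)*a*(-(18 + sqrt(327))^(1/3) + 3^(1/3)/(18 + sqrt(327))^(1/3))/6)*sin(3^(1/6)*a*(3/(18 + sqrt(327))^(1/3) + 3^(2/3)*(18 + sqrt(327))^(1/3))/6) + C2*exp(-3^(1/3)*a*(-(18 + sqrt(327))^(1/3) + 3^(1/3)/(18 + sqrt(327))^(1/3))/6)*cos(3^(1/6)*a*(3/(18 + sqrt(327))^(1/3) + 3^(2/3)*(18 + sqrt(327))^(1/3))/6) + C3*exp(3^(1/3)*a*(-(18 + sqrt(327))^(1/3) + 3^(1/3)/(18 + sqrt(327))^(1/3))/3) + a^2/2 - a/4 + sqrt(3)*a/4 - sqrt(3)/16 + 9/16


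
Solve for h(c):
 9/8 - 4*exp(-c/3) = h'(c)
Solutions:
 h(c) = C1 + 9*c/8 + 12*exp(-c/3)


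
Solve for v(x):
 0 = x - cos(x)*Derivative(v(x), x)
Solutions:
 v(x) = C1 + Integral(x/cos(x), x)


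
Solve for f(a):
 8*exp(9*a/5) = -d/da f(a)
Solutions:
 f(a) = C1 - 40*exp(9*a/5)/9


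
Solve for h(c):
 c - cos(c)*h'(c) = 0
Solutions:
 h(c) = C1 + Integral(c/cos(c), c)


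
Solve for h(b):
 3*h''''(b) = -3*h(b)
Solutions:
 h(b) = (C1*sin(sqrt(2)*b/2) + C2*cos(sqrt(2)*b/2))*exp(-sqrt(2)*b/2) + (C3*sin(sqrt(2)*b/2) + C4*cos(sqrt(2)*b/2))*exp(sqrt(2)*b/2)


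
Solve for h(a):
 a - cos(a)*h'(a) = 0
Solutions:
 h(a) = C1 + Integral(a/cos(a), a)


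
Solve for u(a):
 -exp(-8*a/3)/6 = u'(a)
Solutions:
 u(a) = C1 + exp(-8*a/3)/16


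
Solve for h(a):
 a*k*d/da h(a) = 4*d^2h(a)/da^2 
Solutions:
 h(a) = Piecewise((-sqrt(2)*sqrt(pi)*C1*erf(sqrt(2)*a*sqrt(-k)/4)/sqrt(-k) - C2, (k > 0) | (k < 0)), (-C1*a - C2, True))


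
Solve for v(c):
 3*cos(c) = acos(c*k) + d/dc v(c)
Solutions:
 v(c) = C1 - Piecewise((c*acos(c*k) - sqrt(-c^2*k^2 + 1)/k, Ne(k, 0)), (pi*c/2, True)) + 3*sin(c)


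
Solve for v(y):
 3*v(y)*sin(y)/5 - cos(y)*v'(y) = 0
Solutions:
 v(y) = C1/cos(y)^(3/5)


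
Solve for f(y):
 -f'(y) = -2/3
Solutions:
 f(y) = C1 + 2*y/3


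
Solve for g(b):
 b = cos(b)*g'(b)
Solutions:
 g(b) = C1 + Integral(b/cos(b), b)


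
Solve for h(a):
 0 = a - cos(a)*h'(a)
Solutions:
 h(a) = C1 + Integral(a/cos(a), a)


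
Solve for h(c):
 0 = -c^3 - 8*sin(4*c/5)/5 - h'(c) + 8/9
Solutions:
 h(c) = C1 - c^4/4 + 8*c/9 + 2*cos(4*c/5)


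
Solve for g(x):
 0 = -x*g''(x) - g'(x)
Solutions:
 g(x) = C1 + C2*log(x)


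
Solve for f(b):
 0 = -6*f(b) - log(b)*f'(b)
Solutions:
 f(b) = C1*exp(-6*li(b))


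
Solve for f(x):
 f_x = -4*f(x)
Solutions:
 f(x) = C1*exp(-4*x)


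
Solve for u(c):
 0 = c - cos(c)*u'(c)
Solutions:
 u(c) = C1 + Integral(c/cos(c), c)


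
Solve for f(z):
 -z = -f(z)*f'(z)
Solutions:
 f(z) = -sqrt(C1 + z^2)
 f(z) = sqrt(C1 + z^2)


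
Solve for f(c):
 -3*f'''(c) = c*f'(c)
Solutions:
 f(c) = C1 + Integral(C2*airyai(-3^(2/3)*c/3) + C3*airybi(-3^(2/3)*c/3), c)


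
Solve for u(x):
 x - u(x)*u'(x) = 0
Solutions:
 u(x) = -sqrt(C1 + x^2)
 u(x) = sqrt(C1 + x^2)


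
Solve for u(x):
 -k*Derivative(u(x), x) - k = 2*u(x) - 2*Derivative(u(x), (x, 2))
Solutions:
 u(x) = C1*exp(x*(k - sqrt(k^2 + 16))/4) + C2*exp(x*(k + sqrt(k^2 + 16))/4) - k/2


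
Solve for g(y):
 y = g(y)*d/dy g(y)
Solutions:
 g(y) = -sqrt(C1 + y^2)
 g(y) = sqrt(C1 + y^2)


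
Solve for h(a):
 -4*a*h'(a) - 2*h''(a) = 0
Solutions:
 h(a) = C1 + C2*erf(a)


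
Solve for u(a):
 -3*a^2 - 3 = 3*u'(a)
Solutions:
 u(a) = C1 - a^3/3 - a


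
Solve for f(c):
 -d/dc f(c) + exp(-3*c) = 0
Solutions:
 f(c) = C1 - exp(-3*c)/3


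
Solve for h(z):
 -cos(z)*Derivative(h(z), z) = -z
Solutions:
 h(z) = C1 + Integral(z/cos(z), z)


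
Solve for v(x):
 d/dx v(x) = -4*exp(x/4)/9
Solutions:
 v(x) = C1 - 16*exp(x/4)/9


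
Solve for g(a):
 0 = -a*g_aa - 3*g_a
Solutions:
 g(a) = C1 + C2/a^2


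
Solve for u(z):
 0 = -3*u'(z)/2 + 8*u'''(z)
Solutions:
 u(z) = C1 + C2*exp(-sqrt(3)*z/4) + C3*exp(sqrt(3)*z/4)


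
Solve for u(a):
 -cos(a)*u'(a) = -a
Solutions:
 u(a) = C1 + Integral(a/cos(a), a)


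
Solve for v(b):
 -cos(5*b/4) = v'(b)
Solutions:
 v(b) = C1 - 4*sin(5*b/4)/5


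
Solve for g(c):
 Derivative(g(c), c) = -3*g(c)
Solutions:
 g(c) = C1*exp(-3*c)


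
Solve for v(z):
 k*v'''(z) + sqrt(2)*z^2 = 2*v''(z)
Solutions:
 v(z) = C1 + C2*z + C3*exp(2*z/k) + sqrt(2)*k^2*z^2/8 + sqrt(2)*k*z^3/12 + sqrt(2)*z^4/24


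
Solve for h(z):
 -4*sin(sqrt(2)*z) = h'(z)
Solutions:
 h(z) = C1 + 2*sqrt(2)*cos(sqrt(2)*z)


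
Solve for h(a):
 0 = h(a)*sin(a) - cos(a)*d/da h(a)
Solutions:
 h(a) = C1/cos(a)


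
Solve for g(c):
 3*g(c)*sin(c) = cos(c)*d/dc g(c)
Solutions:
 g(c) = C1/cos(c)^3


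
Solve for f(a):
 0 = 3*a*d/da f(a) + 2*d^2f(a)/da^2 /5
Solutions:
 f(a) = C1 + C2*erf(sqrt(15)*a/2)


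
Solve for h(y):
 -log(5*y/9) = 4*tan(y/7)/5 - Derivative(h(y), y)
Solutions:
 h(y) = C1 + y*log(y) - 2*y*log(3) - y + y*log(5) - 28*log(cos(y/7))/5


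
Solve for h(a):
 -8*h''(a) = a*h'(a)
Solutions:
 h(a) = C1 + C2*erf(a/4)


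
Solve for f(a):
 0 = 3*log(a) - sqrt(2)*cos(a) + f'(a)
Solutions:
 f(a) = C1 - 3*a*log(a) + 3*a + sqrt(2)*sin(a)


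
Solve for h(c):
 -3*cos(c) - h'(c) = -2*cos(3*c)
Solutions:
 h(c) = C1 - 3*sin(c) + 2*sin(3*c)/3


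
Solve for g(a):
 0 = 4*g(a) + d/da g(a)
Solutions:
 g(a) = C1*exp(-4*a)


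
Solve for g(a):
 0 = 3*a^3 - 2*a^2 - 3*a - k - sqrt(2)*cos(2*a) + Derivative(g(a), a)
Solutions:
 g(a) = C1 - 3*a^4/4 + 2*a^3/3 + 3*a^2/2 + a*k + sqrt(2)*sin(2*a)/2


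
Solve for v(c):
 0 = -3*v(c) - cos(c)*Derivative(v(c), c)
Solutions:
 v(c) = C1*(sin(c) - 1)^(3/2)/(sin(c) + 1)^(3/2)


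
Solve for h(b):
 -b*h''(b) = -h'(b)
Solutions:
 h(b) = C1 + C2*b^2


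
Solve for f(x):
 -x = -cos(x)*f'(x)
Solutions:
 f(x) = C1 + Integral(x/cos(x), x)


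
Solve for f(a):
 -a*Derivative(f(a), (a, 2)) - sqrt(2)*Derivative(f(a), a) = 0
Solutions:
 f(a) = C1 + C2*a^(1 - sqrt(2))


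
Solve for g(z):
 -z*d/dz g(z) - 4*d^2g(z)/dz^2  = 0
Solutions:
 g(z) = C1 + C2*erf(sqrt(2)*z/4)


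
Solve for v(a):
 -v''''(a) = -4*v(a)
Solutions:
 v(a) = C1*exp(-sqrt(2)*a) + C2*exp(sqrt(2)*a) + C3*sin(sqrt(2)*a) + C4*cos(sqrt(2)*a)


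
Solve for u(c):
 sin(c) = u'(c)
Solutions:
 u(c) = C1 - cos(c)


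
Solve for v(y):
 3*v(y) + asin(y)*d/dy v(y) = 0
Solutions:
 v(y) = C1*exp(-3*Integral(1/asin(y), y))


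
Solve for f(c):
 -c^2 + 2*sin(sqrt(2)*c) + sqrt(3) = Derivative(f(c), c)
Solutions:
 f(c) = C1 - c^3/3 + sqrt(3)*c - sqrt(2)*cos(sqrt(2)*c)


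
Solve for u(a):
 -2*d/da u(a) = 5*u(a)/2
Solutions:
 u(a) = C1*exp(-5*a/4)


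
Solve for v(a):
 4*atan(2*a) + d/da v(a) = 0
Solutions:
 v(a) = C1 - 4*a*atan(2*a) + log(4*a^2 + 1)


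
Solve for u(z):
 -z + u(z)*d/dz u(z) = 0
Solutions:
 u(z) = -sqrt(C1 + z^2)
 u(z) = sqrt(C1 + z^2)


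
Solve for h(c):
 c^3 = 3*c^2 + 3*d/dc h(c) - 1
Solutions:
 h(c) = C1 + c^4/12 - c^3/3 + c/3


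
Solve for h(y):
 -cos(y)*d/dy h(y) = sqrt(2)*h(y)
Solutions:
 h(y) = C1*(sin(y) - 1)^(sqrt(2)/2)/(sin(y) + 1)^(sqrt(2)/2)


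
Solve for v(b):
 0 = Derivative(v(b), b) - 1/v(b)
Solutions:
 v(b) = -sqrt(C1 + 2*b)
 v(b) = sqrt(C1 + 2*b)


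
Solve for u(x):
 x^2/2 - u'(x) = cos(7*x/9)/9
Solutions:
 u(x) = C1 + x^3/6 - sin(7*x/9)/7


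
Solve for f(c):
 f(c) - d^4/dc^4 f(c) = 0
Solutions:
 f(c) = C1*exp(-c) + C2*exp(c) + C3*sin(c) + C4*cos(c)


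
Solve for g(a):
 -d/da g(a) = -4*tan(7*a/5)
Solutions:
 g(a) = C1 - 20*log(cos(7*a/5))/7


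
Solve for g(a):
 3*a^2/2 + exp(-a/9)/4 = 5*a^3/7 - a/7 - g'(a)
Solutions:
 g(a) = C1 + 5*a^4/28 - a^3/2 - a^2/14 + 9*exp(-a/9)/4


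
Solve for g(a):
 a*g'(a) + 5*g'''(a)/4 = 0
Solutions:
 g(a) = C1 + Integral(C2*airyai(-10^(2/3)*a/5) + C3*airybi(-10^(2/3)*a/5), a)


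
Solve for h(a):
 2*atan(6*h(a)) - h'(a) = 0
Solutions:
 Integral(1/atan(6*_y), (_y, h(a))) = C1 + 2*a
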